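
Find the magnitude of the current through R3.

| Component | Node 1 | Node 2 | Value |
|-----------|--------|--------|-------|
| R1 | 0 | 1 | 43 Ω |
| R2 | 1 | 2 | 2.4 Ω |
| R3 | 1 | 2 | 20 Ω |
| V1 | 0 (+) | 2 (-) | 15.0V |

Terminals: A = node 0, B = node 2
Nodal analysis, taking node 2 as the 0 V reference.
Source V1 fixes V_0 = 15 V.
KCL at each unknown node (sum of currents leaving = 0; resistances in Ω):
  Node 1: (V_1 - 15)/43 + (V_1 - 0)/2.4 + (V_1 - 0)/20 = 0
Collecting terms: 0.4899 × V_1 = 0.3488  =>  V_1 = 0.712 V
I_R3 = (V_1 - V_2)/R3 = (0.712 - 0)/20 = 0.0356 A
|I_R3| = 0.0356 A

Final answer: |I_R3| = 0.0356 A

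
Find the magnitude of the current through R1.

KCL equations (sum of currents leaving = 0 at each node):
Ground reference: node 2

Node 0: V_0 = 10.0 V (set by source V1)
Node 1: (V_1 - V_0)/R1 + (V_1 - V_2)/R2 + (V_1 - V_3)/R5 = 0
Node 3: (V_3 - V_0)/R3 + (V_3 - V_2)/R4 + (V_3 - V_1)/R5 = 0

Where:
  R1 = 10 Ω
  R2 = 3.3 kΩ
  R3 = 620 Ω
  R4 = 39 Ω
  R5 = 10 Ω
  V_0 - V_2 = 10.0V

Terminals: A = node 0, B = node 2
Nodal analysis, taking node 2 as the 0 V reference.
Source V1 fixes V_0 = 10 V.
KCL at each unknown node (sum of currents leaving = 0; resistances in Ω):
  Node 1: (V_1 - 10)/10 + (V_1 - 0)/3300 + (V_1 - V_3)/10 = 0
  Node 3: (V_3 - 10)/620 + (V_3 - 0)/39 + (V_3 - V_1)/10 = 0
Collecting terms (coefficients in siemens):
  0.2003·V_1 - 0.1·V_3 = 1
  0.1273·V_3 - 0.1·V_1 = 0.01613
Determinant D = (0.2003)(0.1273) - (-0.1)(-0.1) = 0.01549
V_1 = [(1)(0.1273) - (-0.1)(0.01613)]/D = 8.32 V
V_3 = [(0.2003)(0.01613) - (1)(-0.1)]/D = 6.665 V
I_R1 = (V_0 - V_1)/R1 = (10 - 8.32)/10 = 0.168 A
|I_R1| = 0.168 A

Final answer: |I_R1| = 0.168 A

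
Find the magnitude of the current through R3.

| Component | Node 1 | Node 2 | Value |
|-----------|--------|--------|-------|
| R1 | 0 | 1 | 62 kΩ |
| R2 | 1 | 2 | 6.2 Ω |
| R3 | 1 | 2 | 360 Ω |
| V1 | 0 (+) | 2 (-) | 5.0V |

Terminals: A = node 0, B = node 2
Nodal analysis, taking node 2 as the 0 V reference.
Source V1 fixes V_0 = 5 V.
KCL at each unknown node (sum of currents leaving = 0; resistances in Ω):
  Node 1: (V_1 - 5)/62000 + (V_1 - 0)/6.2 + (V_1 - 0)/360 = 0
Collecting terms: 0.1641 × V_1 = 0.00008065  =>  V_1 = 0.0004915 V
I_R3 = (V_1 - V_2)/R3 = (0.0004915 - 0)/360 = 0.000001365 A
|I_R3| = 0.000001365 A

Final answer: |I_R3| = 1.365e-06 A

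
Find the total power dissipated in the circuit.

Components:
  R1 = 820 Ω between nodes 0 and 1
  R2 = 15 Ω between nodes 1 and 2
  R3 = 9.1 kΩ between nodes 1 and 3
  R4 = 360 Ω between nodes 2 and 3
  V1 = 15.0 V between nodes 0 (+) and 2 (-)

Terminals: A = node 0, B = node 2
Nodal analysis, taking node 2 as the 0 V reference.
Source V1 fixes V_0 = 15 V.
KCL at each unknown node (sum of currents leaving = 0; resistances in Ω):
  Node 1: (V_1 - 15)/820 + (V_1 - 0)/15 + (V_1 - V_3)/9100 = 0
  Node 3: (V_3 - V_1)/9100 + (V_3 - 0)/360 = 0
Collecting terms (coefficients in siemens):
  0.068·V_1 - 0.0001099·V_3 = 0.01829
  0.002888·V_3 - 0.0001099·V_1 = 0
Determinant D = (0.068)(0.002888) - (-0.0001099)(-0.0001099) = 0.0001963
V_1 = [(0.01829)(0.002888) - (-0.0001099)(0)]/D = 0.269 V
V_3 = [(0.068)(0) - (0.01829)(-0.0001099)]/D = 0.01024 V
Power in each resistor, P = (ΔV)²/R:
  P_R1 = (15 - 0.269)²/820 = 0.2646 W
  P_R2 = (0.269 - 0)²/15 = 0.004826 W
  P_R3 = (0.269 - 0.01024)²/9100 = 0.00000736 W
  P_R4 = (0 - 0.01024)²/360 = 0.0000002912 W
P_total = P_R1 + P_R2 + P_R3 + P_R4 = 0.2695 W

Final answer: 0.2695 W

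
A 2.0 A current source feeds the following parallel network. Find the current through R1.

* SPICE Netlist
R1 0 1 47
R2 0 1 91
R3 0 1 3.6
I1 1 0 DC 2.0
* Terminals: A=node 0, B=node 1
All resistors sit directly between nodes 0 and 1, so they are in parallel and share one voltage V; the full source current 2 A splits among them.
1/R_par = 1/47 + 1/91 + 1/3.6 = 0.31 S  =>  R_par = 3.225 Ω
V = I × R_par = 2 × 3.225 = 6.451 V
I_R1 = V/R1 = 6.451/47 = 0.1372 A

Final answer: 0.1372 A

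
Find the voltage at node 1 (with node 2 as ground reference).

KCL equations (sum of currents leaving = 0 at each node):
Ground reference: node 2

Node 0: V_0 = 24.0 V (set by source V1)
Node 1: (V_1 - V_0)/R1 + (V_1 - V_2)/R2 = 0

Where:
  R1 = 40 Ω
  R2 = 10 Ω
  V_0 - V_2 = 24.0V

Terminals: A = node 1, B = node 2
Nodal analysis, taking node 2 as the 0 V reference.
Source V1 fixes V_0 = 24 V.
KCL at each unknown node (sum of currents leaving = 0; resistances in Ω):
  Node 1: (V_1 - 24)/40 + (V_1 - 0)/10 = 0
Collecting terms: 0.125 × V_1 = 0.6  =>  V_1 = 4.8 V
The requested potential is V_1 = 4.8 V.

Final answer: V_1 = 4.8 V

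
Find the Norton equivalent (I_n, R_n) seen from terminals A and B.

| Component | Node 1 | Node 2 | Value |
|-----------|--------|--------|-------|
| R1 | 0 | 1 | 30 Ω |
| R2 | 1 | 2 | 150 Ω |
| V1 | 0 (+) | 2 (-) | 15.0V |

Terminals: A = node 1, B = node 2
Find the Thévenin equivalent first; then I_n = V_th/R_th and R_n = R_th.
Step 1 — V_th is the open-circuit voltage V_A - V_B (nothing connected across the terminals).
Nodal analysis, taking node 2 as the 0 V reference.
Source V1 fixes V_0 = 15 V.
KCL at each unknown node (sum of currents leaving = 0; resistances in Ω):
  Node 1: (V_1 - 15)/30 + (V_1 - 0)/150 = 0
Collecting terms: 0.04 × V_1 = 0.5  =>  V_1 = 12.5 V
V_th = V_1 - V_2 = 12.5 - 0 = 12.5 V
Step 2 — R_th: zero the source — replace V1 by a short circuit (node 2 merges into node 0) — and find the resistance seen between A (node 1) and B (node 0).
Reduce the network between node 1 (A) and node 0 (B) by series/parallel combination:
  Rp1 = R1 ‖ R2 (parallel, both between nodes 0 and 1) = 1/(1/30 + 1/150) = 25 Ω
R_th = 25 Ω
I_n = V_th/R_th = 12.5/25 = 0.5 A, and R_n = R_th = 25 Ω

Final answer: I_n = 0.5 A, R_n = 25 Ω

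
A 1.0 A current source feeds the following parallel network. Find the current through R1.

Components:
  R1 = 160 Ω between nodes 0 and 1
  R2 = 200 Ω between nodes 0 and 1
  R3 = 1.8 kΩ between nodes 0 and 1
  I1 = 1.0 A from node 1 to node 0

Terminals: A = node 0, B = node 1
All resistors sit directly between nodes 0 and 1, so they are in parallel and share one voltage V; the full source current 1 A splits among them.
1/R_par = 1/160 + 1/200 + 1/1800 = 0.01181 S  =>  R_par = 84.71 Ω
V = I × R_par = 1 × 84.71 = 84.71 V
I_R1 = V/R1 = 84.71/160 = 0.5294 A

Final answer: 0.5294 A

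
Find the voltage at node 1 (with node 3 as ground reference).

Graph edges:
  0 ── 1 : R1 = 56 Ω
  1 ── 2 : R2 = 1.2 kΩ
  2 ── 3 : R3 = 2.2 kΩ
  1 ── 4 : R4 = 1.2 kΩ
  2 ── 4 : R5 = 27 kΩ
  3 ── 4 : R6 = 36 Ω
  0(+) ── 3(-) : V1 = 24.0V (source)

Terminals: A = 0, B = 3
Nodal analysis, taking node 3 as the 0 V reference.
Source V1 fixes V_0 = 24 V.
KCL at each unknown node (sum of currents leaving = 0; resistances in Ω):
  Node 1: (V_1 - 24)/56 + (V_1 - V_2)/1200 + (V_1 - V_4)/1200 = 0
  Node 2: (V_2 - V_1)/1200 + (V_2 - 0)/2200 + (V_2 - V_4)/27000 = 0
  Node 4: (V_4 - V_1)/1200 + (V_4 - V_2)/27000 + (V_4 - 0)/36 = 0
Collecting terms (coefficients in siemens):
  0.01952·V_1 - 0.0008333·V_2 - 0.0008333·V_4 = 0.4286
  0.001325·V_2 - 0.0008333·V_1 - 0.00003704·V_4 = 0
  0.02865·V_4 - 0.0008333·V_1 - 0.00003704·V_2 = 0
Solving these 3 simultaneous equations (Gaussian elimination) gives:
  V_1 = 22.59 V, V_2 = 14.23 V, V_4 = 0.6754 V
The requested potential is V_1 = 22.59 V.

Final answer: V_1 = 22.59 V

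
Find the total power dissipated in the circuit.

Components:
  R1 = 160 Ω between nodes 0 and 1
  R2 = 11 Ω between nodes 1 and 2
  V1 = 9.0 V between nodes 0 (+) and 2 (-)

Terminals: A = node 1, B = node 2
Nodal analysis, taking node 2 as the 0 V reference.
Source V1 fixes V_0 = 9 V.
KCL at each unknown node (sum of currents leaving = 0; resistances in Ω):
  Node 1: (V_1 - 9)/160 + (V_1 - 0)/11 = 0
Collecting terms: 0.09716 × V_1 = 0.05625  =>  V_1 = 0.5789 V
Power in each resistor, P = (ΔV)²/R:
  P_R1 = (9 - 0.5789)²/160 = 0.4432 W
  P_R2 = (0.5789 - 0)²/11 = 0.03047 W
P_total = P_R1 + P_R2 = 0.4737 W

Final answer: 0.4737 W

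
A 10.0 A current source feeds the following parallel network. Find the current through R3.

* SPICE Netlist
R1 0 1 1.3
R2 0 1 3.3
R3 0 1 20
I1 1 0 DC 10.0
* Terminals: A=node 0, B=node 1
All resistors sit directly between nodes 0 and 1, so they are in parallel and share one voltage V; the full source current 10 A splits among them.
1/R_par = 1/1.3 + 1/3.3 + 1/20 = 1.122 S  =>  R_par = 0.8911 Ω
V = I × R_par = 10 × 0.8911 = 8.911 V
I_R3 = V/R3 = 8.911/20 = 0.4455 A

Final answer: 0.4455 A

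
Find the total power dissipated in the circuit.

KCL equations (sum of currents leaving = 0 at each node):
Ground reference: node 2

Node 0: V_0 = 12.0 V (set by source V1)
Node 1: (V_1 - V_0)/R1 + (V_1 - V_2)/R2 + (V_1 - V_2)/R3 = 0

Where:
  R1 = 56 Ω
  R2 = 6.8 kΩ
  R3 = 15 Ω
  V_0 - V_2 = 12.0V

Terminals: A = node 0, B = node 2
Nodal analysis, taking node 2 as the 0 V reference.
Source V1 fixes V_0 = 12 V.
KCL at each unknown node (sum of currents leaving = 0; resistances in Ω):
  Node 1: (V_1 - 12)/56 + (V_1 - 0)/6800 + (V_1 - 0)/15 = 0
Collecting terms: 0.08467 × V_1 = 0.2143  =>  V_1 = 2.531 V
Power in each resistor, P = (ΔV)²/R:
  P_R1 = (12 - 2.531)²/56 = 1.601 W
  P_R2 = (2.531 - 0)²/6800 = 0.0009419 W
  P_R3 = (2.531 - 0)²/15 = 0.427 W
P_total = P_R1 + P_R2 + P_R3 = 2.029 W

Final answer: 2.029 W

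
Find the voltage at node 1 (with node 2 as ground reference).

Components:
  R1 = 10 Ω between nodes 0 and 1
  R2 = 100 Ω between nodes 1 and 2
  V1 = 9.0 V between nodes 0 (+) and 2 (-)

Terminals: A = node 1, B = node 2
Nodal analysis, taking node 2 as the 0 V reference.
Source V1 fixes V_0 = 9 V.
KCL at each unknown node (sum of currents leaving = 0; resistances in Ω):
  Node 1: (V_1 - 9)/10 + (V_1 - 0)/100 = 0
Collecting terms: 0.11 × V_1 = 0.9  =>  V_1 = 8.182 V
The requested potential is V_1 = 8.182 V.

Final answer: V_1 = 8.182 V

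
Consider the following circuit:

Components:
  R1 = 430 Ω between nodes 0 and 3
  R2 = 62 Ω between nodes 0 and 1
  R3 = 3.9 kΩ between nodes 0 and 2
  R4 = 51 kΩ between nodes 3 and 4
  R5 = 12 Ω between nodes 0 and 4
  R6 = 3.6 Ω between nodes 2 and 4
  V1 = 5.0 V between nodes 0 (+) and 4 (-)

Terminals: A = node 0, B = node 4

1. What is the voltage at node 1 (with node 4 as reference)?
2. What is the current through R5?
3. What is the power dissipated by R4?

Nodal analysis, taking node 4 as the 0 V reference.
Source V1 fixes V_0 = 5 V.
KCL at each unknown node (sum of currents leaving = 0; resistances in Ω):
  Node 1: (V_1 - 5)/62 = 0
  Node 2: (V_2 - 5)/3900 + (V_2 - 0)/3.6 = 0
  Node 3: (V_3 - 5)/430 + (V_3 - 0)/51000 = 0
Collecting terms (coefficients in siemens):
  0.01613·V_1 = 0.08065
  0.278·V_2 = 0.001282
  0.002345·V_3 = 0.01163
Solving these 3 simultaneous equations (Gaussian elimination) gives:
  V_1 = 5 V, V_2 = 0.004611 V, V_3 = 4.958 V
Part 1:
  Read off the nodal solution: V_1 = 5 V
Part 2:
  I_R5 = (V_0 - V_4)/R5 = (5 - 0)/12 = 0.4167 A
  Magnitude: I_R5 = 0.4167 A
Part 3:
  I_R4 = (V_3 - V_4)/R4 = (4.958 - 0)/51000 = 0.00009722 A
  P_R4 = I_R4² × R4 = (0.00009722)² × 51000 = 0.000482 W

Final answers:
1. V_1 = 5 V
2. I_R5 = 0.4167 A
3. P_R4 = 0.000482 W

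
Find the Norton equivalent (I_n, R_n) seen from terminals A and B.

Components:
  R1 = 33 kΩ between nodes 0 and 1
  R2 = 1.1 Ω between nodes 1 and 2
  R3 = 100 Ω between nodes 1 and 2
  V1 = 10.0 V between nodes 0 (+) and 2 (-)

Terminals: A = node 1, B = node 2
Find the Thévenin equivalent first; then I_n = V_th/R_th and R_n = R_th.
Step 1 — V_th is the open-circuit voltage V_A - V_B (nothing connected across the terminals).
Nodal analysis, taking node 2 as the 0 V reference.
Source V1 fixes V_0 = 10 V.
KCL at each unknown node (sum of currents leaving = 0; resistances in Ω):
  Node 1: (V_1 - 10)/33000 + (V_1 - 0)/1.1 + (V_1 - 0)/100 = 0
Collecting terms: 0.9191 × V_1 = 0.000303  =>  V_1 = 0.0003297 V
V_th = V_1 - V_2 = 0.0003297 - 0 = 0.0003297 V
Step 2 — R_th: zero the source — replace V1 by a short circuit (node 2 merges into node 0) — and find the resistance seen between A (node 1) and B (node 0).
Reduce the network between node 1 (A) and node 0 (B) by series/parallel combination:
  Rp1 = R1 ‖ R2 ‖ R3 (parallel, all between nodes 0 and 1) = 1/(1/33000 + 1/1.1 + 1/100) = 1.088 Ω
R_th = 1.088 Ω
I_n = V_th/R_th = 0.0003297/1.088 = 0.000303 A, and R_n = R_th = 1.088 Ω

Final answer: I_n = 0.000303 A, R_n = 1.088 Ω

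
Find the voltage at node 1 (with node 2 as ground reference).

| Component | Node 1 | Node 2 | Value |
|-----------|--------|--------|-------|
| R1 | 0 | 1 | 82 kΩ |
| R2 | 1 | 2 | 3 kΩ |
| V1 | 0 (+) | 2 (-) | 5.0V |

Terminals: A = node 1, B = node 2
Nodal analysis, taking node 2 as the 0 V reference.
Source V1 fixes V_0 = 5 V.
KCL at each unknown node (sum of currents leaving = 0; resistances in Ω):
  Node 1: (V_1 - 5)/82000 + (V_1 - 0)/3000 = 0
Collecting terms: 0.0003455 × V_1 = 0.00006098  =>  V_1 = 0.1765 V
The requested potential is V_1 = 0.1765 V.

Final answer: V_1 = 0.1765 V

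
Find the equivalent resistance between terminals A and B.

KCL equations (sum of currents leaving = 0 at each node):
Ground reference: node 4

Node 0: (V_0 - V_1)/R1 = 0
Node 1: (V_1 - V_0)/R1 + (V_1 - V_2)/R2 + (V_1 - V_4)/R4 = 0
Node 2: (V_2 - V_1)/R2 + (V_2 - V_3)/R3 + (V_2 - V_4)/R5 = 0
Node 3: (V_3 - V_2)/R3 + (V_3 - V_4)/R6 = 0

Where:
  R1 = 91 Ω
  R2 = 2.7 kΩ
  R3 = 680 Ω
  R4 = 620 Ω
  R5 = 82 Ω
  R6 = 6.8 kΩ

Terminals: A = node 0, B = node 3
The network is not a plain series/parallel combination. Inject a 1 A test current into terminal A (node 0) and return it from terminal B (node 3); then R_eq = V_A / (1 A).
Nodal analysis, taking node 3 as the 0 V reference.
Current source I_test pushes 1 A into node 0 and draws it out of node 3.
KCL at each unknown node (sum of currents leaving = 0; resistances in Ω):
  Node 0: (V_0 - V_1)/91 - 1 = 0
  Node 1: (V_1 - V_0)/91 + (V_1 - V_2)/2700 + (V_1 - V_4)/620 = 0
  Node 2: (V_2 - V_1)/2700 + (V_2 - 0)/680 + (V_2 - V_4)/82 = 0
  Node 4: (V_4 - V_1)/620 + (V_4 - V_2)/82 + (V_4 - 0)/6800 = 0
Collecting terms (coefficients in siemens):
  0.01099·V_0 - 0.01099·V_1 = 1
  0.01297·V_1 - 0.01099·V_0 - 0.0003704·V_2 - 0.001613·V_4 = 0
  0.01404·V_2 - 0.0003704·V_1 - 0.0122·V_4 = 0
  0.01396·V_4 - 0.001613·V_1 - 0.0122·V_2 = 0
Solving these 4 simultaneous equations (Gaussian elimination) gives:
  V_0 = 1255 V, V_1 = 1164 V, V_2 = 613 V, V_4 = 670.2 V
R_eq = V_0 / 1 A = 1255 Ω = 1.255 kΩ

Final answer: 1.255 kΩ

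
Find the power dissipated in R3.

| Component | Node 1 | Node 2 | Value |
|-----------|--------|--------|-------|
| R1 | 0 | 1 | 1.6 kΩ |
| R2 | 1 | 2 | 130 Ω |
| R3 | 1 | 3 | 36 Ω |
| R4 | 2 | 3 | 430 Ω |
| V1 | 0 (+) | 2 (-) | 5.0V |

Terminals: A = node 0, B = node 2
Nodal analysis, taking node 2 as the 0 V reference.
Source V1 fixes V_0 = 5 V.
KCL at each unknown node (sum of currents leaving = 0; resistances in Ω):
  Node 1: (V_1 - 5)/1600 + (V_1 - 0)/130 + (V_1 - V_3)/36 = 0
  Node 3: (V_3 - V_1)/36 + (V_3 - 0)/430 = 0
Collecting terms (coefficients in siemens):
  0.0361·V_1 - 0.02778·V_3 = 0.003125
  0.0301·V_3 - 0.02778·V_1 = 0
Determinant D = (0.0361)(0.0301) - (-0.02778)(-0.02778) = 0.000315
V_1 = [(0.003125)(0.0301) - (-0.02778)(0)]/D = 0.2987 V
V_3 = [(0.0361)(0) - (0.003125)(-0.02778)]/D = 0.2756 V
I_R3 = (V_1 - V_3)/R3 = (0.2987 - 0.2756)/36 = 0.0006409 A
P_R3 = I_R3² × R3 = (0.0006409)² × 36 = 0.00001479 W

Final answer: 1.479e-05 W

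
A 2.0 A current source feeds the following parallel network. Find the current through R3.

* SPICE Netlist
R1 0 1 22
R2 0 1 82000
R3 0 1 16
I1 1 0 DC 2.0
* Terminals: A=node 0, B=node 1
All resistors sit directly between nodes 0 and 1, so they are in parallel and share one voltage V; the full source current 2 A splits among them.
1/R_par = 1/22 + 1/82000 + 1/16 = 0.108 S  =>  R_par = 9.262 Ω
V = I × R_par = 2 × 9.262 = 18.52 V
I_R3 = V/R3 = 18.52/16 = 1.158 A

Final answer: 1.158 A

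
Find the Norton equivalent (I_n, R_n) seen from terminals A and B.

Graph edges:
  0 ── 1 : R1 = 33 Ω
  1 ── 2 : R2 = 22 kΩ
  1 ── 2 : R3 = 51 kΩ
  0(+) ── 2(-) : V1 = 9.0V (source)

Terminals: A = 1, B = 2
Find the Thévenin equivalent first; then I_n = V_th/R_th and R_n = R_th.
Step 1 — V_th is the open-circuit voltage V_A - V_B (nothing connected across the terminals).
Nodal analysis, taking node 2 as the 0 V reference.
Source V1 fixes V_0 = 9 V.
KCL at each unknown node (sum of currents leaving = 0; resistances in Ω):
  Node 1: (V_1 - 9)/33 + (V_1 - 0)/22000 + (V_1 - 0)/51000 = 0
Collecting terms: 0.03037 × V_1 = 0.2727  =>  V_1 = 8.981 V
V_th = V_1 - V_2 = 8.981 - 0 = 8.981 V
Step 2 — R_th: zero the source — replace V1 by a short circuit (node 2 merges into node 0) — and find the resistance seen between A (node 1) and B (node 0).
Reduce the network between node 1 (A) and node 0 (B) by series/parallel combination:
  Rp1 = R1 ‖ R2 ‖ R3 (parallel, all between nodes 0 and 1) = 1/(1/33 + 1/22000 + 1/51000) = 32.93 Ω
R_th = 32.93 Ω
I_n = V_th/R_th = 8.981/32.93 = 0.2727 A, and R_n = R_th = 32.93 Ω

Final answer: I_n = 0.2727 A, R_n = 32.93 Ω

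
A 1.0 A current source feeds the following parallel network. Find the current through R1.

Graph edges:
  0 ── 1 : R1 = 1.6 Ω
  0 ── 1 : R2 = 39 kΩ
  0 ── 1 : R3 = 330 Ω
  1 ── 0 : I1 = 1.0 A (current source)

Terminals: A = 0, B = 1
All resistors sit directly between nodes 0 and 1, so they are in parallel and share one voltage V; the full source current 1 A splits among them.
1/R_par = 1/1.6 + 1/39000 + 1/330 = 0.6281 S  =>  R_par = 1.592 Ω
V = I × R_par = 1 × 1.592 = 1.592 V
I_R1 = V/R1 = 1.592/1.6 = 0.9951 A

Final answer: 0.9951 A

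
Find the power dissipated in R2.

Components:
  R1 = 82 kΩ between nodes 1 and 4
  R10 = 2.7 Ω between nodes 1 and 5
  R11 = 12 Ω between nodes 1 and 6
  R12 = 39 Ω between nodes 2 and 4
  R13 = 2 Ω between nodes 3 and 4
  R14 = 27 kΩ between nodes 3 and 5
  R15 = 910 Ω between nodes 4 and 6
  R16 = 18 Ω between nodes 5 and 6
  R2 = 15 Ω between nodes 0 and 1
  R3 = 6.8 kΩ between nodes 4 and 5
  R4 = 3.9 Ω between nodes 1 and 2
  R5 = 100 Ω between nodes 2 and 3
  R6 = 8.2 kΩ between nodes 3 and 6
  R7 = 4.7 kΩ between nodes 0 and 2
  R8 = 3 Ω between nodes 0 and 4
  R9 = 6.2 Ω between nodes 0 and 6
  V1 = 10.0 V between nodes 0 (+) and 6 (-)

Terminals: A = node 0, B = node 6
Nodal analysis, taking node 6 as the 0 V reference.
Source V1 fixes V_0 = 10 V.
KCL at each unknown node (sum of currents leaving = 0; resistances in Ω):
  Node 1: (V_1 - V_4)/82000 + (V_1 - 10)/15 + (V_1 - V_2)/3.9 + (V_1 - V_5)/2.7 + (V_1 - 0)/12 = 0
  Node 2: (V_2 - V_1)/3.9 + (V_2 - V_3)/100 + (V_2 - 10)/4700 + (V_2 - V_4)/39 = 0
  Node 3: (V_3 - V_2)/100 + (V_3 - 0)/8200 + (V_3 - V_4)/2 + (V_3 - V_5)/27000 = 0
  Node 4: (V_4 - V_1)/82000 + (V_4 - V_5)/6800 + (V_4 - 10)/3 + (V_4 - V_2)/39 + (V_4 - V_3)/2 + (V_4 - 0)/910 = 0
  Node 5: (V_5 - V_4)/6800 + (V_5 - V_1)/2.7 + (V_5 - V_3)/27000 + (V_5 - 0)/18 = 0
Collecting terms (coefficients in siemens):
  0.7768·V_1 - 0.2564·V_2 - 0.0000122·V_4 - 0.3704·V_5 = 0.6667
  0.2923·V_2 - 0.2564·V_1 - 0.01·V_3 - 0.02564·V_4 = 0.002128
  0.5102·V_3 - 0.01·V_2 - 0.5·V_4 - 0.00003704·V_5 = 0
  0.8602·V_4 - 0.0000122·V_1 - 0.02564·V_2 - 0.5·V_3 - 0.0001471·V_5 = 3.333
  0.4261·V_5 - 0.3704·V_1 - 0.00003704·V_3 - 0.0001471·V_4 = 0
Solving these 5 simultaneous equations (Gaussian elimination) gives:
  V_1 = 4.199 V, V_2 = 4.843 V, V_3 = 9.377 V, V_4 = 9.47 V
  V_5 = 3.654 V
I_R2 = (V_0 - V_1)/R2 = (10 - 4.199)/15 = 0.3867 A
P_R2 = I_R2² × R2 = (0.3867)² × 15 = 2.243 W

Final answer: 2.243 W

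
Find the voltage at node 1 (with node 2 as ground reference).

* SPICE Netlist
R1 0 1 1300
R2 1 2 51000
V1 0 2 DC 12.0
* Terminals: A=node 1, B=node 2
Nodal analysis, taking node 2 as the 0 V reference.
Source V1 fixes V_0 = 12 V.
KCL at each unknown node (sum of currents leaving = 0; resistances in Ω):
  Node 1: (V_1 - 12)/1300 + (V_1 - 0)/51000 = 0
Collecting terms: 0.0007888 × V_1 = 0.009231  =>  V_1 = 11.7 V
The requested potential is V_1 = 11.7 V.

Final answer: V_1 = 11.7 V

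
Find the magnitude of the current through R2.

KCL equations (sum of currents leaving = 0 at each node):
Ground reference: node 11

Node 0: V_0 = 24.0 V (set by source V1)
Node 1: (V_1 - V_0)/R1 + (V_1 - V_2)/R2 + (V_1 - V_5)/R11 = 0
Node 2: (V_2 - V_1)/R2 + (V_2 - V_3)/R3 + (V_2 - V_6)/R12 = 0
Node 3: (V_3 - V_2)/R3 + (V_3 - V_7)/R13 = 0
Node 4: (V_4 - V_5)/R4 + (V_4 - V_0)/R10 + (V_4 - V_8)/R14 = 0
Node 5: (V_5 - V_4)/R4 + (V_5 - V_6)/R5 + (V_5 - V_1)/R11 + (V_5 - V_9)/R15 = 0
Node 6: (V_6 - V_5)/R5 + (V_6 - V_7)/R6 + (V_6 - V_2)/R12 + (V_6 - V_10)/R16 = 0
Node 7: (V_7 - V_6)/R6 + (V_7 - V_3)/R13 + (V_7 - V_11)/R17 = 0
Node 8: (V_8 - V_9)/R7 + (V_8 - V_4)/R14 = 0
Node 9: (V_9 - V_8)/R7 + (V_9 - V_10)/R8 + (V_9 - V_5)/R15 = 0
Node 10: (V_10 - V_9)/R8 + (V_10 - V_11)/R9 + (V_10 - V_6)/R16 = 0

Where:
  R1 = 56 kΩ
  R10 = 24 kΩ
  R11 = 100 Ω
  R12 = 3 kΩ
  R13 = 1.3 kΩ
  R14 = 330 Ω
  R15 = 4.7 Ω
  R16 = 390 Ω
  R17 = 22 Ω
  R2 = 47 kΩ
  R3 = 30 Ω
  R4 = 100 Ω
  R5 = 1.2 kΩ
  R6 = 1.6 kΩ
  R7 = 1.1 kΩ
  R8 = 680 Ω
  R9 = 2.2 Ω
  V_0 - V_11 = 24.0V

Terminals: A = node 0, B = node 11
Nodal analysis, taking node 11 as the 0 V reference.
Source V1 fixes V_0 = 24 V.
KCL at each unknown node (sum of currents leaving = 0; resistances in Ω):
  Node 1: (V_1 - 24)/56000 + (V_1 - V_2)/47000 + (V_1 - V_5)/100 = 0
  Node 2: (V_2 - V_1)/47000 + (V_2 - V_3)/30 + (V_2 - V_6)/3000 = 0
  Node 3: (V_3 - V_2)/30 + (V_3 - V_7)/1300 = 0
  Node 4: (V_4 - V_5)/100 + (V_4 - 24)/24000 + (V_4 - V_8)/330 = 0
  Node 5: (V_5 - V_4)/100 + (V_5 - V_6)/1200 + (V_5 - V_1)/100 + (V_5 - V_9)/4.7 = 0
  Node 6: (V_6 - V_5)/1200 + (V_6 - V_7)/1600 + (V_6 - V_2)/3000 + (V_6 - V_10)/390 = 0
  Node 7: (V_7 - V_6)/1600 + (V_7 - V_3)/1300 + (V_7 - 0)/22 = 0
  Node 8: (V_8 - V_9)/1100 + (V_8 - V_4)/330 = 0
  Node 9: (V_9 - V_8)/1100 + (V_9 - V_10)/680 + (V_9 - V_5)/4.7 = 0
  Node 10: (V_10 - V_9)/680 + (V_10 - 0)/2.2 + (V_10 - V_6)/390 = 0
Collecting terms (coefficients in siemens):
  0.01004·V_1 - 0.00002128·V_2 - 0.01·V_5 = 0.0004286
  0.03369·V_2 - 0.00002128·V_1 - 0.03333·V_3 - 0.0003333·V_6 = 0
  0.0341·V_3 - 0.03333·V_2 - 0.0007692·V_7 = 0
  0.01307·V_4 - 0.01·V_5 - 0.00303·V_8 = 0.001
  0.2336·V_5 - 0.01·V_1 - 0.01·V_4 - 0.0008333·V_6 - 0.2128·V_9 = 0
  0.004356·V_6 - 0.0003333·V_2 - 0.0008333·V_5 - 0.000625·V_7 - 0.002564·V_10 = 0
  0.04685·V_7 - 0.0007692·V_3 - 0.000625·V_6 = 0
  0.003939·V_8 - 0.00303·V_4 - 0.0009091·V_9 = 0
  0.2151·V_9 - 0.2128·V_5 - 0.0009091·V_8 - 0.001471·V_10 = 0
  0.4586·V_10 - 0.002564·V_6 - 0.001471·V_9 = 0
Solving these 10 simultaneous equations (Gaussian elimination) gives:
  V_1 = 0.6872 V, V_2 = 0.05413 V, V_3 = 0.05296 V, V_4 = 0.7373 V
  V_5 = 0.647 V, V_6 = 0.1299 V, V_7 = 0.002603 V, V_8 = 0.7155 V
  V_9 = 0.6428 V, V_10 = 0.002788 V
I_R2 = (V_1 - V_2)/R2 = (0.6872 - 0.05413)/47000 = 0.00001347 A
|I_R2| = 0.00001347 A

Final answer: |I_R2| = 1.347e-05 A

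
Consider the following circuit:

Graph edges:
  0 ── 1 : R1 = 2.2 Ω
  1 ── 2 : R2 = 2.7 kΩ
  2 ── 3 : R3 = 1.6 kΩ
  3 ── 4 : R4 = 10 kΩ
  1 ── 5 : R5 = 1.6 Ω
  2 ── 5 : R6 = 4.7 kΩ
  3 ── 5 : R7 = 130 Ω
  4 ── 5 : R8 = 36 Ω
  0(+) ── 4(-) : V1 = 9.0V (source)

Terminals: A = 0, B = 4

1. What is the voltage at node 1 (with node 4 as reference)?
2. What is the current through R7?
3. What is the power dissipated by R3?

Nodal analysis, taking node 4 as the 0 V reference.
Source V1 fixes V_0 = 9 V.
KCL at each unknown node (sum of currents leaving = 0; resistances in Ω):
  Node 1: (V_1 - 9)/2.2 + (V_1 - V_2)/2700 + (V_1 - V_5)/1.6 = 0
  Node 2: (V_2 - V_1)/2700 + (V_2 - V_3)/1600 + (V_2 - V_5)/4700 = 0
  Node 3: (V_3 - V_2)/1600 + (V_3 - 0)/10000 + (V_3 - V_5)/130 = 0
  Node 5: (V_5 - V_1)/1.6 + (V_5 - V_2)/4700 + (V_5 - V_3)/130 + (V_5 - 0)/36 = 0
Collecting terms (coefficients in siemens):
  1.08·V_1 - 0.0003704·V_2 - 0.625·V_5 = 4.091
  0.001208·V_2 - 0.0003704·V_1 - 0.000625·V_3 - 0.0002128·V_5 = 0
  0.008417·V_3 - 0.000625·V_2 - 0.007692·V_5 = 0
  0.6607·V_5 - 0.625·V_1 - 0.0002128·V_2 - 0.007692·V_3 = 0
Solving these 4 simultaneous equations (Gaussian elimination) gives:
  V_1 = 8.501 V, V_2 = 8.202 V, V_3 = 8.046 V, V_5 = 8.138 V
Part 1:
  Read off the nodal solution: V_1 = 8.501 V
Part 2:
  I_R7 = (V_3 - V_5)/R7 = (8.046 - 8.138)/130 = -0.0007074 A
  Magnitude: I_R7 = 0.0007074 A
Part 3:
  I_R3 = (V_2 - V_3)/R3 = (8.202 - 8.046)/1600 = 0.00009725 A
  P_R3 = I_R3² × R3 = (0.00009725)² × 1600 = 0.00001513 W

Final answers:
1. V_1 = 8.501 V
2. I_R7 = 0.0007074 A
3. P_R3 = 1.513e-05 W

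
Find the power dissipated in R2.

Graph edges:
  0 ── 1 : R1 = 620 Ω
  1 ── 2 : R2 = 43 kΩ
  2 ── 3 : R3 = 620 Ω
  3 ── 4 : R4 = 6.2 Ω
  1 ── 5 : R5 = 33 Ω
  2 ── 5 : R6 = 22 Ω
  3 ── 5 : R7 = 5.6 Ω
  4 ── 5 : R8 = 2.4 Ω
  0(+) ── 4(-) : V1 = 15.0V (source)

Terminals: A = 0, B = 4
Nodal analysis, taking node 4 as the 0 V reference.
Source V1 fixes V_0 = 15 V.
KCL at each unknown node (sum of currents leaving = 0; resistances in Ω):
  Node 1: (V_1 - 15)/620 + (V_1 - V_2)/43000 + (V_1 - V_5)/33 = 0
  Node 2: (V_2 - V_1)/43000 + (V_2 - V_3)/620 + (V_2 - V_5)/22 = 0
  Node 3: (V_3 - V_2)/620 + (V_3 - 0)/6.2 + (V_3 - V_5)/5.6 = 0
  Node 5: (V_5 - V_1)/33 + (V_5 - V_2)/22 + (V_5 - V_3)/5.6 + (V_5 - 0)/2.4 = 0
Collecting terms (coefficients in siemens):
  0.03194·V_1 - 0.00002326·V_2 - 0.0303·V_5 = 0.02419
  0.04709·V_2 - 0.00002326·V_1 - 0.001613·V_3 - 0.04545·V_5 = 0
  0.3415·V_3 - 0.001613·V_2 - 0.1786·V_5 = 0
  0.671·V_5 - 0.0303·V_1 - 0.04545·V_2 - 0.1786·V_3 = 0
Solving these 4 simultaneous equations (Gaussian elimination) gives:
  V_1 = 0.8008 V, V_2 = 0.04528 V, V_3 = 0.02408 V, V_5 = 0.04564 V
I_R2 = (V_1 - V_2)/R2 = (0.8008 - 0.04528)/43000 = 0.00001757 A
P_R2 = I_R2² × R2 = (0.00001757)² × 43000 = 0.00001328 W

Final answer: 1.328e-05 W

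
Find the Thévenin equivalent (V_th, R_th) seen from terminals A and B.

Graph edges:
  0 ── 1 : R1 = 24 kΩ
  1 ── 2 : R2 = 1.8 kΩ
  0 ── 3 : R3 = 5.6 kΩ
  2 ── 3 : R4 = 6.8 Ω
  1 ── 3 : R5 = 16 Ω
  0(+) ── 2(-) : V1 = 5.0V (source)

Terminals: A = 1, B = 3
Step 1 — V_th is the open-circuit voltage V_A - V_B (nothing connected across the terminals).
Nodal analysis, taking node 2 as the 0 V reference.
Source V1 fixes V_0 = 5 V.
KCL at each unknown node (sum of currents leaving = 0; resistances in Ω):
  Node 1: (V_1 - 5)/24000 + (V_1 - 0)/1800 + (V_1 - V_3)/16 = 0
  Node 3: (V_3 - 5)/5600 + (V_3 - 0)/6.8 + (V_3 - V_1)/16 = 0
Collecting terms (coefficients in siemens):
  0.0631·V_1 - 0.0625·V_3 = 0.0002083
  0.2097·V_3 - 0.0625·V_1 = 0.0008929
Determinant D = (0.0631)(0.2097) - (-0.0625)(-0.0625) = 0.009328
V_1 = [(0.0002083)(0.2097) - (-0.0625)(0.0008929)]/D = 0.01067 V
V_3 = [(0.0631)(0.0008929) - (0.0002083)(-0.0625)]/D = 0.007436 V
V_th = V_1 - V_3 = 0.01067 - 0.007436 = 0.003231 V
Step 2 — R_th: zero the source — replace V1 by a short circuit (node 2 merges into node 0) — and find the resistance seen between A (node 1) and B (node 3).
Reduce the network between node 1 (A) and node 3 (B) by series/parallel combination:
  Rp1 = R1 ‖ R2 (parallel, both between nodes 0 and 1) = 1/(1/24000 + 1/1800) = 1674 Ω
  Rp2 = R3 ‖ R4 (parallel, both between nodes 0 and 3) = 1/(1/5600 + 1/6.8) = 6.792 Ω
  Rs1 = Rp1 + Rp2 (series, joined only at node 0) = 1674 + 6.792 = 1681 Ω
  Rp3 = R5 ‖ Rs1 (parallel, both between nodes 1 and 3) = 1/(1/16 + 1/1681) = 15.85 Ω
R_th = 15.85 Ω

Final answer: V_th = 0.003231 V, R_th = 15.85 Ω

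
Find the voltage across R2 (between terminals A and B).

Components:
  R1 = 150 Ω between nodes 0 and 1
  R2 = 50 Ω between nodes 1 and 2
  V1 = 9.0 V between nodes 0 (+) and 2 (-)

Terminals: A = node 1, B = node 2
R1 and R2 are in series across V1 (node 0 → node 1 → node 2), and the output A–B is taken across R2, so this is a voltage divider.
Series current: I = V1/(R1 + R2) = 9/(150 + 50) = 9/200 = 0.045 A
V_R2 = I × R2 = V1 × R2/(R1 + R2) = 9 × 50/200 = 2.25 V

Final answer: 2.25 V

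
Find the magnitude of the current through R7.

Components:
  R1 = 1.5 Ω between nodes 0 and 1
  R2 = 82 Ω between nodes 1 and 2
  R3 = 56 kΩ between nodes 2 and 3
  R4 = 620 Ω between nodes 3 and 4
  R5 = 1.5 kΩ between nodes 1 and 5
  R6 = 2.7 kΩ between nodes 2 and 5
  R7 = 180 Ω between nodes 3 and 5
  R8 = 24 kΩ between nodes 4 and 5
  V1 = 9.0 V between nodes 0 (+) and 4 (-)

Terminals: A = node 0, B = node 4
Nodal analysis, taking node 4 as the 0 V reference.
Source V1 fixes V_0 = 9 V.
KCL at each unknown node (sum of currents leaving = 0; resistances in Ω):
  Node 1: (V_1 - 9)/1.5 + (V_1 - V_2)/82 + (V_1 - V_5)/1500 = 0
  Node 2: (V_2 - V_1)/82 + (V_2 - V_3)/56000 + (V_2 - V_5)/2700 = 0
  Node 3: (V_3 - V_2)/56000 + (V_3 - 0)/620 + (V_3 - V_5)/180 = 0
  Node 5: (V_5 - V_1)/1500 + (V_5 - V_2)/2700 + (V_5 - V_3)/180 + (V_5 - 0)/24000 = 0
Collecting terms (coefficients in siemens):
  0.6795·V_1 - 0.0122·V_2 - 0.0006667·V_5 = 6
  0.01258·V_2 - 0.0122·V_1 - 0.00001786·V_3 - 0.0003704·V_5 = 0
  0.007186·V_3 - 0.00001786·V_2 - 0.005556·V_5 = 0
  0.006634·V_5 - 0.0006667·V_1 - 0.0003704·V_2 - 0.005556·V_3 = 0
Solving these 4 simultaneous equations (Gaussian elimination) gives:
  V_1 = 8.992 V, V_2 = 8.837 V, V_3 = 3.125 V, V_5 = 4.014 V
I_R7 = (V_3 - V_5)/R7 = (3.125 - 4.014)/180 = -0.004938 A
|I_R7| = 0.004938 A

Final answer: |I_R7| = 0.004938 A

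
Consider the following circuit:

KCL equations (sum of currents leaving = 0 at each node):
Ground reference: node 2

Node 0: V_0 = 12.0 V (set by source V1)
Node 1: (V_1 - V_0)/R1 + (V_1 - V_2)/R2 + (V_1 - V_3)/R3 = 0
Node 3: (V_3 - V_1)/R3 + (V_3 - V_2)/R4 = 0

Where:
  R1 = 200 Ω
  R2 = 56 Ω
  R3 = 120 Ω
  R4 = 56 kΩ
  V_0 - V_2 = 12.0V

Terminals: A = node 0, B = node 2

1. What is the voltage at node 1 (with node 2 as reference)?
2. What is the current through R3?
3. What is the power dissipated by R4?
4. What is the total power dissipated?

Nodal analysis, taking node 2 as the 0 V reference.
Source V1 fixes V_0 = 12 V.
KCL at each unknown node (sum of currents leaving = 0; resistances in Ω):
  Node 1: (V_1 - 12)/200 + (V_1 - 0)/56 + (V_1 - V_3)/120 = 0
  Node 3: (V_3 - V_1)/120 + (V_3 - 0)/56000 = 0
Collecting terms (coefficients in siemens):
  0.03119·V_1 - 0.008333·V_3 = 0.06
  0.008351·V_3 - 0.008333·V_1 = 0
Determinant D = (0.03119)(0.008351) - (-0.008333)(-0.008333) = 0.000191
V_1 = [(0.06)(0.008351) - (-0.008333)(0)]/D = 2.623 V
V_3 = [(0.03119)(0) - (0.06)(-0.008333)]/D = 2.617 V
Part 1:
  Read off the nodal solution: V_1 = 2.623 V
Part 2:
  I_R3 = (V_1 - V_3)/R3 = (2.623 - 2.617)/120 = 0.00004674 A
  Magnitude: I_R3 = 0.00004674 A
Part 3:
  I_R4 = (V_2 - V_3)/R4 = (0 - 2.617)/56000 = -0.00004674 A
  P_R4 = I_R4² × R4 = (-0.00004674)² × 56000 = 0.0001223 W
Part 4:
  Power in each resistor, P = (ΔV)²/R:
    P_R1 = (12 - 2.623)²/200 = 0.4396 W
    P_R2 = (2.623 - 0)²/56 = 0.1229 W
    P_R3 = (2.623 - 2.617)²/120 = 0.0000002621 W
    P_R4 = (0 - 2.617)²/56000 = 0.0001223 W
  P_total = P_R1 + P_R2 + P_R3 + P_R4 = 0.5626 W

Final answers:
1. V_1 = 2.623 V
2. I_R3 = 4.674e-05 A
3. P_R4 = 0.0001223 W
4. P_total = 0.5626 W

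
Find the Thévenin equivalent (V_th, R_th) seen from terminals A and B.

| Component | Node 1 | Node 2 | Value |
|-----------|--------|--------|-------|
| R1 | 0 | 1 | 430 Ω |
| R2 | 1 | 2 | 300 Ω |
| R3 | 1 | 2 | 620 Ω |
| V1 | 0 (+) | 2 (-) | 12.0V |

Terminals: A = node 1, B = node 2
Step 1 — V_th is the open-circuit voltage V_A - V_B (nothing connected across the terminals).
Nodal analysis, taking node 2 as the 0 V reference.
Source V1 fixes V_0 = 12 V.
KCL at each unknown node (sum of currents leaving = 0; resistances in Ω):
  Node 1: (V_1 - 12)/430 + (V_1 - 0)/300 + (V_1 - 0)/620 = 0
Collecting terms: 0.007272 × V_1 = 0.02791  =>  V_1 = 3.838 V
V_th = V_1 - V_2 = 3.838 - 0 = 3.838 V
Step 2 — R_th: zero the source — replace V1 by a short circuit (node 2 merges into node 0) — and find the resistance seen between A (node 1) and B (node 0).
Reduce the network between node 1 (A) and node 0 (B) by series/parallel combination:
  Rp1 = R1 ‖ R2 ‖ R3 (parallel, all between nodes 0 and 1) = 1/(1/430 + 1/300 + 1/620) = 137.5 Ω
R_th = 137.5 Ω

Final answer: V_th = 3.838 V, R_th = 137.5 Ω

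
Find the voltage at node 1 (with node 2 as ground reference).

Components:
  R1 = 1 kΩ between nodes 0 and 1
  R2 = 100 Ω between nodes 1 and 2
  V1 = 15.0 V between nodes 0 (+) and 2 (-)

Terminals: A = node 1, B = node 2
Nodal analysis, taking node 2 as the 0 V reference.
Source V1 fixes V_0 = 15 V.
KCL at each unknown node (sum of currents leaving = 0; resistances in Ω):
  Node 1: (V_1 - 15)/1000 + (V_1 - 0)/100 = 0
Collecting terms: 0.011 × V_1 = 0.015  =>  V_1 = 1.364 V
The requested potential is V_1 = 1.364 V.

Final answer: V_1 = 1.364 V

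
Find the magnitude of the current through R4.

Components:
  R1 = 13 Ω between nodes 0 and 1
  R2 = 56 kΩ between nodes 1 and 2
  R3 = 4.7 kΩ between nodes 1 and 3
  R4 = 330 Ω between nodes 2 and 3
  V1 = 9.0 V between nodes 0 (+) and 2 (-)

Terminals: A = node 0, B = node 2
Nodal analysis, taking node 2 as the 0 V reference.
Source V1 fixes V_0 = 9 V.
KCL at each unknown node (sum of currents leaving = 0; resistances in Ω):
  Node 1: (V_1 - 9)/13 + (V_1 - 0)/56000 + (V_1 - V_3)/4700 = 0
  Node 3: (V_3 - V_1)/4700 + (V_3 - 0)/330 = 0
Collecting terms (coefficients in siemens):
  0.07715·V_1 - 0.0002128·V_3 = 0.6923
  0.003243·V_3 - 0.0002128·V_1 = 0
Determinant D = (0.07715)(0.003243) - (-0.0002128)(-0.0002128) = 0.0002502
V_1 = [(0.6923)(0.003243) - (-0.0002128)(0)]/D = 8.975 V
V_3 = [(0.07715)(0) - (0.6923)(-0.0002128)]/D = 0.5888 V
I_R4 = (V_2 - V_3)/R4 = (0 - 0.5888)/330 = -0.001784 A
|I_R4| = 0.001784 A

Final answer: |I_R4| = 0.001784 A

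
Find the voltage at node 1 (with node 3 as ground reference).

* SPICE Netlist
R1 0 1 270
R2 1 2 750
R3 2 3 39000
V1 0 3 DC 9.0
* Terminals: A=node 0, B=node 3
Nodal analysis, taking node 3 as the 0 V reference.
Source V1 fixes V_0 = 9 V.
KCL at each unknown node (sum of currents leaving = 0; resistances in Ω):
  Node 1: (V_1 - 9)/270 + (V_1 - V_2)/750 = 0
  Node 2: (V_2 - V_1)/750 + (V_2 - 0)/39000 = 0
Collecting terms (coefficients in siemens):
  0.005037·V_1 - 0.001333·V_2 = 0.03333
  0.001359·V_2 - 0.001333·V_1 = 0
Determinant D = (0.005037)(0.001359) - (-0.001333)(-0.001333) = 0.000005067
V_1 = [(0.03333)(0.001359) - (-0.001333)(0)]/D = 8.939 V
V_2 = [(0.005037)(0) - (0.03333)(-0.001333)]/D = 8.771 V
The requested potential is V_1 = 8.939 V.

Final answer: V_1 = 8.939 V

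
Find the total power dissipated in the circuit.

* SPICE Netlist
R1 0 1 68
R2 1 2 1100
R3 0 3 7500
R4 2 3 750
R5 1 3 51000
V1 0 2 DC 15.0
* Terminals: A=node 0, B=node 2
Nodal analysis, taking node 2 as the 0 V reference.
Source V1 fixes V_0 = 15 V.
KCL at each unknown node (sum of currents leaving = 0; resistances in Ω):
  Node 1: (V_1 - 15)/68 + (V_1 - 0)/1100 + (V_1 - V_3)/51000 = 0
  Node 3: (V_3 - 15)/7500 + (V_3 - 0)/750 + (V_3 - V_1)/51000 = 0
Collecting terms (coefficients in siemens):
  0.01563·V_1 - 0.00001961·V_3 = 0.2206
  0.001486·V_3 - 0.00001961·V_1 = 0.002
Determinant D = (0.01563)(0.001486) - (-0.00001961)(-0.00001961) = 0.00002324
V_1 = [(0.2206)(0.001486) - (-0.00001961)(0.002)]/D = 14.11 V
V_3 = [(0.01563)(0.002) - (0.2206)(-0.00001961)]/D = 1.532 V
Power in each resistor, P = (ΔV)²/R:
  P_R1 = (15 - 14.11)²/68 = 0.01162 W
  P_R2 = (14.11 - 0)²/1100 = 0.181 W
  P_R3 = (15 - 1.532)²/7500 = 0.02419 W
  P_R4 = (0 - 1.532)²/750 = 0.003129 W
  P_R5 = (14.11 - 1.532)²/51000 = 0.003103 W
P_total = P_R1 + P_R2 + P_R3 + P_R4 + P_R5 = 0.2231 W

Final answer: 0.2231 W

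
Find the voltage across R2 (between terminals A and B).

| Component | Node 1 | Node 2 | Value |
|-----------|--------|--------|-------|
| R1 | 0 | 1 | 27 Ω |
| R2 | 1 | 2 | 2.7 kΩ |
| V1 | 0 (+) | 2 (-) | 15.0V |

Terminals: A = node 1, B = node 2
R1 and R2 are in series across V1 (node 0 → node 1 → node 2), and the output A–B is taken across R2, so this is a voltage divider.
Series current: I = V1/(R1 + R2) = 15/(27 + 2700) = 15/2727 = 0.005501 A
V_R2 = I × R2 = V1 × R2/(R1 + R2) = 15 × 2700/2727 = 14.85 V

Final answer: 14.85 V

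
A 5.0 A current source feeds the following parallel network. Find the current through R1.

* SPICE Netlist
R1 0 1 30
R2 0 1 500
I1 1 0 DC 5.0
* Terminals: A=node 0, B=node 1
All resistors sit directly between nodes 0 and 1, so they are in parallel and share one voltage V; the full source current 5 A splits among them.
1/R_par = 1/30 + 1/500 = 0.03533 S  =>  R_par = 28.3 Ω
V = I × R_par = 5 × 28.3 = 141.5 V
I_R1 = V/R1 = 141.5/30 = 4.717 A

Final answer: 4.717 A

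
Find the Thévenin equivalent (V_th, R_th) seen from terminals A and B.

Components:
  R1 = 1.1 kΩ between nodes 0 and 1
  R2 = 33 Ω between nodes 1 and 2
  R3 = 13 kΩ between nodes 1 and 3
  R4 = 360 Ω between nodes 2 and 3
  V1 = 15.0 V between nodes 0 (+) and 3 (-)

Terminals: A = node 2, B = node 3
Step 1 — V_th is the open-circuit voltage V_A - V_B (nothing connected across the terminals).
Nodal analysis, taking node 3 as the 0 V reference.
Source V1 fixes V_0 = 15 V.
KCL at each unknown node (sum of currents leaving = 0; resistances in Ω):
  Node 1: (V_1 - 15)/1100 + (V_1 - V_2)/33 + (V_1 - 0)/13000 = 0
  Node 2: (V_2 - V_1)/33 + (V_2 - 0)/360 = 0
Collecting terms (coefficients in siemens):
  0.03129·V_1 - 0.0303·V_2 = 0.01364
  0.03308·V_2 - 0.0303·V_1 = 0
Determinant D = (0.03129)(0.03308) - (-0.0303)(-0.0303) = 0.0001168
V_1 = [(0.01364)(0.03308) - (-0.0303)(0)]/D = 3.862 V
V_2 = [(0.03129)(0) - (0.01364)(-0.0303)]/D = 3.538 V
V_th = V_2 - V_3 = 3.538 - 0 = 3.538 V
Step 2 — R_th: zero the source — replace V1 by a short circuit (node 3 merges into node 0) — and find the resistance seen between A (node 2) and B (node 0).
Reduce the network between node 2 (A) and node 0 (B) by series/parallel combination:
  Rp1 = R1 ‖ R3 (parallel, both between nodes 0 and 1) = 1/(1/1100 + 1/13000) = 1014 Ω
  Rs1 = R2 + Rp1 (series, joined only at node 1) = 33 + 1014 = 1047 Ω
  Rp2 = R4 ‖ Rs1 (parallel, both between nodes 0 and 2) = 1/(1/360 + 1/1047) = 267.9 Ω
R_th = 267.9 Ω

Final answer: V_th = 3.538 V, R_th = 267.9 Ω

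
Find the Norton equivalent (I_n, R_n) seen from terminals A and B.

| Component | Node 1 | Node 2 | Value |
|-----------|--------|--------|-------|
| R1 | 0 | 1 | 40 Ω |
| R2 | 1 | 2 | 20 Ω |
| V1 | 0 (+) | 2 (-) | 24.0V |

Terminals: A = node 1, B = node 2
Find the Thévenin equivalent first; then I_n = V_th/R_th and R_n = R_th.
Step 1 — V_th is the open-circuit voltage V_A - V_B (nothing connected across the terminals).
Nodal analysis, taking node 2 as the 0 V reference.
Source V1 fixes V_0 = 24 V.
KCL at each unknown node (sum of currents leaving = 0; resistances in Ω):
  Node 1: (V_1 - 24)/40 + (V_1 - 0)/20 = 0
Collecting terms: 0.075 × V_1 = 0.6  =>  V_1 = 8 V
V_th = V_1 - V_2 = 8 - 0 = 8 V
Step 2 — R_th: zero the source — replace V1 by a short circuit (node 2 merges into node 0) — and find the resistance seen between A (node 1) and B (node 0).
Reduce the network between node 1 (A) and node 0 (B) by series/parallel combination:
  Rp1 = R1 ‖ R2 (parallel, both between nodes 0 and 1) = 1/(1/40 + 1/20) = 13.33 Ω
R_th = 13.33 Ω
I_n = V_th/R_th = 8/13.33 = 0.6 A, and R_n = R_th = 13.33 Ω

Final answer: I_n = 0.6 A, R_n = 13.33 Ω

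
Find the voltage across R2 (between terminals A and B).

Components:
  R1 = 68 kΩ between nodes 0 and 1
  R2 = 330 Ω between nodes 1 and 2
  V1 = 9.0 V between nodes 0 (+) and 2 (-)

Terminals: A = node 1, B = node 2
R1 and R2 are in series across V1 (node 0 → node 1 → node 2), and the output A–B is taken across R2, so this is a voltage divider.
Series current: I = V1/(R1 + R2) = 9/(68000 + 330) = 9/68330 = 0.0001317 A
V_R2 = I × R2 = V1 × R2/(R1 + R2) = 9 × 330/68330 = 0.04347 V

Final answer: 0.04347 V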